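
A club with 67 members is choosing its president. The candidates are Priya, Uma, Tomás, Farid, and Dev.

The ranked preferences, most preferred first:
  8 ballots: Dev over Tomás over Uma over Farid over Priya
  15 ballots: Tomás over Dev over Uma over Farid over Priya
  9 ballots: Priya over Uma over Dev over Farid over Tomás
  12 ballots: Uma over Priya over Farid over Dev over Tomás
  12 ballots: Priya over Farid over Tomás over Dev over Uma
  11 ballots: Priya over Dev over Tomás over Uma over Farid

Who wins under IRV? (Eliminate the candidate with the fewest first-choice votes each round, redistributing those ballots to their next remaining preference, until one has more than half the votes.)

Round 1: Priya 32, Uma 12, Tomás 15, Farid 0, Dev 8. Farid eliminated.
Round 2: Priya 32, Uma 12, Tomás 15, Dev 8. Dev eliminated.
Round 3: Priya 32, Uma 12, Tomás 23. Uma eliminated.
Round 4: Priya 44, Tomás 23. Priya has a majority (≥34).

Priya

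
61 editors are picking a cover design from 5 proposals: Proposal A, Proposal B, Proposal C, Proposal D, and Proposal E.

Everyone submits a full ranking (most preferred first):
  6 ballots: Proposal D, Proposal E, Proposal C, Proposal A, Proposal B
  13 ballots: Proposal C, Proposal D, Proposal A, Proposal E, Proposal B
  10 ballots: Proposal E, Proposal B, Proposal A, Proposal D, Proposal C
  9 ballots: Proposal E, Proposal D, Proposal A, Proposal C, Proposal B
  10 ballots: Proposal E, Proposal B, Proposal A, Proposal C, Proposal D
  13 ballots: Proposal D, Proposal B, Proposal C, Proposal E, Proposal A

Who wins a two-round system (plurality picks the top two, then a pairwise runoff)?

Round 1 first-place votes: Proposal A 0, Proposal B 0, Proposal C 13, Proposal D 19, Proposal E 29. Proposal E and Proposal D advance.
Runoff: Proposal E is ranked above Proposal D on 29 ballots, Proposal D above Proposal E on 32.

Proposal D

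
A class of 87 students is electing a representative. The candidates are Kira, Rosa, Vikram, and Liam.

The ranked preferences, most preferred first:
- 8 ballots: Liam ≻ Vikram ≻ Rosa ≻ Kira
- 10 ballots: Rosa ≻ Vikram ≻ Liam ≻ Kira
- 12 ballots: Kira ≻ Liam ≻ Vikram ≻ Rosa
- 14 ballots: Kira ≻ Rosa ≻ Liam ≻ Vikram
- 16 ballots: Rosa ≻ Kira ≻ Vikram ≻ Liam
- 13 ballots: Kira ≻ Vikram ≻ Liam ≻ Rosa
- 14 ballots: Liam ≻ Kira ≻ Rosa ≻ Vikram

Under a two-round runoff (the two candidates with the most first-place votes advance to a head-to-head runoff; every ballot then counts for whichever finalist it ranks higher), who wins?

Kira

Round 1 first-place votes: Kira 39, Rosa 26, Vikram 0, Liam 22. Kira and Rosa advance.
Runoff: Kira is ranked above Rosa on 53 ballots, Rosa above Kira on 34.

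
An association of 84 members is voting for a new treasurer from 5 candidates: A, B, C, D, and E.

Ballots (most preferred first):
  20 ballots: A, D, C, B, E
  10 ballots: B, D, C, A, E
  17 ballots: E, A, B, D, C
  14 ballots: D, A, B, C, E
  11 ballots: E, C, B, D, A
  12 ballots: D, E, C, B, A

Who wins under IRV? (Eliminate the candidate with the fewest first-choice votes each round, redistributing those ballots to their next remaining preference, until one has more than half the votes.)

D

Round 1: A 20, B 10, C 0, D 26, E 28. C eliminated.
Round 2: A 20, B 10, D 26, E 28. B eliminated.
Round 3: A 20, D 36, E 28. A eliminated.
Round 4: D 56, E 28. D has a majority (≥43).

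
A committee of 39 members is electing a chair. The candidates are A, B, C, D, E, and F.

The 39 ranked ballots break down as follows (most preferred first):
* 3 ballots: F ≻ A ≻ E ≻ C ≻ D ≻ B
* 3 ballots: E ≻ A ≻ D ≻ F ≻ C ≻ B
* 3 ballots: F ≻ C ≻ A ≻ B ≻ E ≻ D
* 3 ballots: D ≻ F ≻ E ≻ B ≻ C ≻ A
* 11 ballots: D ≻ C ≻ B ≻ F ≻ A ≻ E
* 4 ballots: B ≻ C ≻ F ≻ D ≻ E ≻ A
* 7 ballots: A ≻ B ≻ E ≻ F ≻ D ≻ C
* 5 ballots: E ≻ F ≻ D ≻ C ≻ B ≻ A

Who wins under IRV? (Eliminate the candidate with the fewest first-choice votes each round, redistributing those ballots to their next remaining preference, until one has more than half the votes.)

Round 1: A 7, B 4, C 0, D 14, E 8, F 6. C eliminated.
Round 2: A 7, B 4, D 14, E 8, F 6. B eliminated.
Round 3: A 7, D 14, E 8, F 10. A eliminated.
Round 4: D 14, E 15, F 10. F eliminated.
Round 5: D 18, E 21. E has a majority (≥20).

E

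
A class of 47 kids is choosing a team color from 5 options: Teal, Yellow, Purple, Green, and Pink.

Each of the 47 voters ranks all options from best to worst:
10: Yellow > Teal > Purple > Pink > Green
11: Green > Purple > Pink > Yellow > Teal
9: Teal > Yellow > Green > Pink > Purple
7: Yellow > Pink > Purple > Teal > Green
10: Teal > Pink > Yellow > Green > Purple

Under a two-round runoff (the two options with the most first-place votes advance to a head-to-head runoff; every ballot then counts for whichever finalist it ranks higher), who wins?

Yellow

Round 1 first-place votes: Teal 19, Yellow 17, Purple 0, Green 11, Pink 0. Teal and Yellow advance.
Runoff: Teal is ranked above Yellow on 19 ballots, Yellow above Teal on 28.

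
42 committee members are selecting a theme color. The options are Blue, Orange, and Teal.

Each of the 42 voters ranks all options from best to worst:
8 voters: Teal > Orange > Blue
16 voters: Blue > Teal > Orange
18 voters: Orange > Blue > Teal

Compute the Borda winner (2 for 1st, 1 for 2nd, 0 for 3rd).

Blue: 8×0 + 16×2 + 18×1 = 50
Orange: 8×1 + 16×0 + 18×2 = 44
Teal: 8×2 + 16×1 + 18×0 = 32

Blue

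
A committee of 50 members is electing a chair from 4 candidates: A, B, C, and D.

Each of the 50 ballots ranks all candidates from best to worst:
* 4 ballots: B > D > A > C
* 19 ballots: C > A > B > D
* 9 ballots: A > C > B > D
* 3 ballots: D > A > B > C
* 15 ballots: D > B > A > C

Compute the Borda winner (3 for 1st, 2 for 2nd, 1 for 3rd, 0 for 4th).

A: 4×1 + 19×2 + 9×3 + 3×2 + 15×1 = 90
B: 4×3 + 19×1 + 9×1 + 3×1 + 15×2 = 73
C: 4×0 + 19×3 + 9×2 + 3×0 + 15×0 = 75
D: 4×2 + 19×0 + 9×0 + 3×3 + 15×3 = 62

A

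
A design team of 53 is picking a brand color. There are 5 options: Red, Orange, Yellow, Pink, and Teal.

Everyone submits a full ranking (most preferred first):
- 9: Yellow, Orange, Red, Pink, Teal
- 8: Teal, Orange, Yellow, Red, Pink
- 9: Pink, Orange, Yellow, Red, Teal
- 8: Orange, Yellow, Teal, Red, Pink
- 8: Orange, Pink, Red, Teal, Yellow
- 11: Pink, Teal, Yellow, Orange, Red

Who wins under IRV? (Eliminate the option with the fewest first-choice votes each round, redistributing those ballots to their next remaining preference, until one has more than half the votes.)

Round 1: Red 0, Orange 16, Yellow 9, Pink 20, Teal 8. Red eliminated.
Round 2: Orange 16, Yellow 9, Pink 20, Teal 8. Teal eliminated.
Round 3: Orange 24, Yellow 9, Pink 20. Yellow eliminated.
Round 4: Orange 33, Pink 20. Orange has a majority (≥27).

Orange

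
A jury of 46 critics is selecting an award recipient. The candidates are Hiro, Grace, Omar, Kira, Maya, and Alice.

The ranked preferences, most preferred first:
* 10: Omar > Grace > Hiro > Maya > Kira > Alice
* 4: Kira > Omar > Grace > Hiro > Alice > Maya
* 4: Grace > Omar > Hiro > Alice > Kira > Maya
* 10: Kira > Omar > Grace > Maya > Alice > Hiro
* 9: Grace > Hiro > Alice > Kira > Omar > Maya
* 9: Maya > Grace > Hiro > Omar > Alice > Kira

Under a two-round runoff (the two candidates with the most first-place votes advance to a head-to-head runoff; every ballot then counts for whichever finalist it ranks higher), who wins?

Round 1 first-place votes: Hiro 0, Grace 13, Omar 10, Kira 14, Maya 9, Alice 0. Kira and Grace advance.
Runoff: Kira is ranked above Grace on 14 ballots, Grace above Kira on 32.

Grace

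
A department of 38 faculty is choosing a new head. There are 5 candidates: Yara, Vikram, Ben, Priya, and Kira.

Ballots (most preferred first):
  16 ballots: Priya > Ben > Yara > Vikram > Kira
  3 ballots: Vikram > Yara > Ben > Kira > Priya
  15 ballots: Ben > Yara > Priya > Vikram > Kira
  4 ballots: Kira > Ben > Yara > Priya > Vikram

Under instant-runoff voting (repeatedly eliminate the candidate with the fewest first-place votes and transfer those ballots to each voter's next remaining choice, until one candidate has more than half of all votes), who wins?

Round 1: Yara 0, Vikram 3, Ben 15, Priya 16, Kira 4. Yara eliminated.
Round 2: Vikram 3, Ben 15, Priya 16, Kira 4. Vikram eliminated.
Round 3: Ben 18, Priya 16, Kira 4. Kira eliminated.
Round 4: Ben 22, Priya 16. Ben has a majority (≥20).

Ben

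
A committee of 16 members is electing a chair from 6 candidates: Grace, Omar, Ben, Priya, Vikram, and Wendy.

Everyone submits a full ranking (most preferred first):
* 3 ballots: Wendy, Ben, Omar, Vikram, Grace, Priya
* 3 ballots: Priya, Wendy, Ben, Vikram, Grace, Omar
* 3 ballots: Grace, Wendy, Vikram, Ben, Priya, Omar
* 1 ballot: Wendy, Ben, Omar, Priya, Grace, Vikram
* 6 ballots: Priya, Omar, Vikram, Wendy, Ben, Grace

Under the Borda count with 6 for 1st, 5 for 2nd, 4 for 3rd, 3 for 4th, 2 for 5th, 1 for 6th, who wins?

Wendy

Grace: 3×2 + 3×2 + 3×6 + 1×2 + 6×1 = 38
Omar: 3×4 + 3×1 + 3×1 + 1×4 + 6×5 = 52
Ben: 3×5 + 3×4 + 3×3 + 1×5 + 6×2 = 53
Priya: 3×1 + 3×6 + 3×2 + 1×3 + 6×6 = 66
Vikram: 3×3 + 3×3 + 3×4 + 1×1 + 6×4 = 55
Wendy: 3×6 + 3×5 + 3×5 + 1×6 + 6×3 = 72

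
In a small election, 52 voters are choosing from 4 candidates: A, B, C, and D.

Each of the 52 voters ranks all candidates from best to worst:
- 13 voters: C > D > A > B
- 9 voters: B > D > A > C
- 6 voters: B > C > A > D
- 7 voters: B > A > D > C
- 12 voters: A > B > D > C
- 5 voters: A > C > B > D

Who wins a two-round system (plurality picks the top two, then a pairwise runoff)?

Round 1 first-place votes: A 17, B 22, C 13, D 0. B and A advance.
Runoff: B is ranked above A on 22 ballots, A above B on 30.

A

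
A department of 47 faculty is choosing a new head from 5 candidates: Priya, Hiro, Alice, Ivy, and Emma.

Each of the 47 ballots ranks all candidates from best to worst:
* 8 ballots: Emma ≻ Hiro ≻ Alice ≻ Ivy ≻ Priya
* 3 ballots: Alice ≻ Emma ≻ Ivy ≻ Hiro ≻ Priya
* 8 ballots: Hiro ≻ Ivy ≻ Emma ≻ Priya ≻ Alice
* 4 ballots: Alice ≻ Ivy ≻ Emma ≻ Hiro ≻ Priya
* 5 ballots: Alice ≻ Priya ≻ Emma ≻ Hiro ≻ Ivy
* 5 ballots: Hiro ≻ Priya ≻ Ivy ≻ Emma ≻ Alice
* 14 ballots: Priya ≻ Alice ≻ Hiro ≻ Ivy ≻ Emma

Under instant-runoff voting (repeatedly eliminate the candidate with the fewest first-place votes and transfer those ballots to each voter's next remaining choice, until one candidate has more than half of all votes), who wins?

Hiro

Round 1: Priya 14, Hiro 13, Alice 12, Ivy 0, Emma 8. Ivy eliminated.
Round 2: Priya 14, Hiro 13, Alice 12, Emma 8. Emma eliminated.
Round 3: Priya 14, Hiro 21, Alice 12. Alice eliminated.
Round 4: Priya 19, Hiro 28. Hiro has a majority (≥24).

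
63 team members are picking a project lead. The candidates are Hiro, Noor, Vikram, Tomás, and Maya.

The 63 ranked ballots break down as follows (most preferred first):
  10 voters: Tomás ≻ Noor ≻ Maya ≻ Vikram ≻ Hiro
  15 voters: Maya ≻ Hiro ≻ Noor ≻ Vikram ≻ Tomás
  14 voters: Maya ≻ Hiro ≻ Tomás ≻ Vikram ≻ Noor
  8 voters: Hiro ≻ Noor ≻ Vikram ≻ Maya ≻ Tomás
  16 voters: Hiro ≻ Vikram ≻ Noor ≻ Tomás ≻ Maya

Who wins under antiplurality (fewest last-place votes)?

Last-place votes: Hiro 10, Noor 14, Vikram 0, Tomás 23, Maya 16.

Vikram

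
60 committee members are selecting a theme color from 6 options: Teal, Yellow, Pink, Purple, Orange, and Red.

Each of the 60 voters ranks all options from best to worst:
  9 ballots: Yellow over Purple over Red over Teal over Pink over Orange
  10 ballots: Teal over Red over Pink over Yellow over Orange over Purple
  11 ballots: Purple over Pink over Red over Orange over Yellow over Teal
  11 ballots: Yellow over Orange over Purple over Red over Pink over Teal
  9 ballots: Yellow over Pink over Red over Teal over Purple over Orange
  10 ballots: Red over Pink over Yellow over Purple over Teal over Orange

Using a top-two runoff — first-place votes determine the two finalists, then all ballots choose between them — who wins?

Round 1 first-place votes: Teal 10, Yellow 29, Pink 0, Purple 11, Orange 0, Red 10. Yellow and Purple advance.
Runoff: Yellow is ranked above Purple on 49 ballots, Purple above Yellow on 11.

Yellow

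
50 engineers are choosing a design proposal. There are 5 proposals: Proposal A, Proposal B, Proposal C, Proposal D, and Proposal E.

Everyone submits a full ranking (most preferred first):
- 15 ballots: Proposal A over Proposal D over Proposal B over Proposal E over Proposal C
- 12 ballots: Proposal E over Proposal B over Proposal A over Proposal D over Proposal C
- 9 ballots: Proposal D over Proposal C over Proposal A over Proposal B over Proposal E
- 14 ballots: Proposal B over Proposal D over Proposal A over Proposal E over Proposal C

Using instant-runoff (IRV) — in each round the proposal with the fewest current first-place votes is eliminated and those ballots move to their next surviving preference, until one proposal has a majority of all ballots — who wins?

Round 1: Proposal A 15, Proposal B 14, Proposal C 0, Proposal D 9, Proposal E 12. Proposal C eliminated.
Round 2: Proposal A 15, Proposal B 14, Proposal D 9, Proposal E 12. Proposal D eliminated.
Round 3: Proposal A 24, Proposal B 14, Proposal E 12. Proposal E eliminated.
Round 4: Proposal A 24, Proposal B 26. Proposal B has a majority (≥26).

Proposal B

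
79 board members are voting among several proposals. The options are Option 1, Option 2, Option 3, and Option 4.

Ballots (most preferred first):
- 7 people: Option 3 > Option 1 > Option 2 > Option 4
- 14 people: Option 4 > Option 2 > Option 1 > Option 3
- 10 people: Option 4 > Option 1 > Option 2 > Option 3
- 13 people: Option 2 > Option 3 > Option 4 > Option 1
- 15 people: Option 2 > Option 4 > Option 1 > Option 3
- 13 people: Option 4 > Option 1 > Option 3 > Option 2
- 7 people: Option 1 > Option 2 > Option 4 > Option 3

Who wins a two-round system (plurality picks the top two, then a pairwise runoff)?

Round 1 first-place votes: Option 1 7, Option 2 28, Option 3 7, Option 4 37. Option 4 and Option 2 advance.
Runoff: Option 4 is ranked above Option 2 on 37 ballots, Option 2 above Option 4 on 42.

Option 2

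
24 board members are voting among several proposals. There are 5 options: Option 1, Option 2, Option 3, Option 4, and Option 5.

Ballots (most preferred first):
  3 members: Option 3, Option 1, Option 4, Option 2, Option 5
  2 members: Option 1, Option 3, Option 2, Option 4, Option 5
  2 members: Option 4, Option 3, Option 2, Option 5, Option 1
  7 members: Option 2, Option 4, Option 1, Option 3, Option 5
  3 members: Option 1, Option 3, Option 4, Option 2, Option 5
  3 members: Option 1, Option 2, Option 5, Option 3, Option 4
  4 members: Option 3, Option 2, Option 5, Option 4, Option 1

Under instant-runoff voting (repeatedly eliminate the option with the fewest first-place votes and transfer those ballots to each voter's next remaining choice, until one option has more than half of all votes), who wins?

Option 1

Round 1: Option 1 8, Option 2 7, Option 3 7, Option 4 2, Option 5 0. Option 5 eliminated.
Round 2: Option 1 8, Option 2 7, Option 3 7, Option 4 2. Option 4 eliminated.
Round 3: Option 1 8, Option 2 7, Option 3 9. Option 2 eliminated.
Round 4: Option 1 15, Option 3 9. Option 1 has a majority (≥13).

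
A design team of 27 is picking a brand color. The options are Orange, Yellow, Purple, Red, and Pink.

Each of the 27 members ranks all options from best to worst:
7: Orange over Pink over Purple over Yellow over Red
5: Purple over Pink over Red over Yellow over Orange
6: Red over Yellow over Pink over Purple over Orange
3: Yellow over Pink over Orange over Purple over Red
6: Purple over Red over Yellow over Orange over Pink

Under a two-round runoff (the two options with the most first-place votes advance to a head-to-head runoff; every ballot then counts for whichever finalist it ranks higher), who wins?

Round 1 first-place votes: Orange 7, Yellow 3, Purple 11, Red 6, Pink 0. Purple and Orange advance.
Runoff: Purple is ranked above Orange on 17 ballots, Orange above Purple on 10.

Purple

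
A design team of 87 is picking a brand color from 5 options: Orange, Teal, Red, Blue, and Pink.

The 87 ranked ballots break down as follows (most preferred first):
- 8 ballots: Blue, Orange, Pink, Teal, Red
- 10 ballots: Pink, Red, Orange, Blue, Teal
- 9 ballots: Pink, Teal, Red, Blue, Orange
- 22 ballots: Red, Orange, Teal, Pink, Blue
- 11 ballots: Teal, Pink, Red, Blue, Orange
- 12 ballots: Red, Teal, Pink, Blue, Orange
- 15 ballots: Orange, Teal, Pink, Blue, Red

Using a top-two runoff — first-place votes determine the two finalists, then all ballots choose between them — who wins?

Pink

Round 1 first-place votes: Orange 15, Teal 11, Red 34, Blue 8, Pink 19. Red and Pink advance.
Runoff: Red is ranked above Pink on 34 ballots, Pink above Red on 53.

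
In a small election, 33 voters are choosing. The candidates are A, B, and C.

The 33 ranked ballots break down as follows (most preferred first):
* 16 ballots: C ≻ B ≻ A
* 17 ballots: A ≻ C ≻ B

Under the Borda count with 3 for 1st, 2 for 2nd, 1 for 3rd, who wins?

A: 16×1 + 17×3 = 67
B: 16×2 + 17×1 = 49
C: 16×3 + 17×2 = 82

C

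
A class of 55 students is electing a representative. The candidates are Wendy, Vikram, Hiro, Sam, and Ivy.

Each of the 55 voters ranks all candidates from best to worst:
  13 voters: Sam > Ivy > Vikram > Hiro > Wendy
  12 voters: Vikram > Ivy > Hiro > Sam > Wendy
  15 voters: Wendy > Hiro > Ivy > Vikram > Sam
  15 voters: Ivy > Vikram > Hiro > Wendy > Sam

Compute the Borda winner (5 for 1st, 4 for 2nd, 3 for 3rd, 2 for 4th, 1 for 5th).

Ivy

Wendy: 13×1 + 12×1 + 15×5 + 15×2 = 130
Vikram: 13×3 + 12×5 + 15×2 + 15×4 = 189
Hiro: 13×2 + 12×3 + 15×4 + 15×3 = 167
Sam: 13×5 + 12×2 + 15×1 + 15×1 = 119
Ivy: 13×4 + 12×4 + 15×3 + 15×5 = 220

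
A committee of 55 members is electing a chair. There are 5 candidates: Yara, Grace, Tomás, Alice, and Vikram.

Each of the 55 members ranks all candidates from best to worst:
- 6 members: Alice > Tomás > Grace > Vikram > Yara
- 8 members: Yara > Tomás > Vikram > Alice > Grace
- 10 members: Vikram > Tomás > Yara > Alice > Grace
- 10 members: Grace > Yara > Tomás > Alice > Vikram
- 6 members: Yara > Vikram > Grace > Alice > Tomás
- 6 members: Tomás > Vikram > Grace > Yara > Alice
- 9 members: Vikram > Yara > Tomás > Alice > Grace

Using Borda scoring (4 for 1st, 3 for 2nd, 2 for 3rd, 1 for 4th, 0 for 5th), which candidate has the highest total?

Yara: 6×0 + 8×4 + 10×2 + 10×3 + 6×4 + 6×1 + 9×3 = 139
Grace: 6×2 + 8×0 + 10×0 + 10×4 + 6×2 + 6×2 + 9×0 = 76
Tomás: 6×3 + 8×3 + 10×3 + 10×2 + 6×0 + 6×4 + 9×2 = 134
Alice: 6×4 + 8×1 + 10×1 + 10×1 + 6×1 + 6×0 + 9×1 = 67
Vikram: 6×1 + 8×2 + 10×4 + 10×0 + 6×3 + 6×3 + 9×4 = 134

Yara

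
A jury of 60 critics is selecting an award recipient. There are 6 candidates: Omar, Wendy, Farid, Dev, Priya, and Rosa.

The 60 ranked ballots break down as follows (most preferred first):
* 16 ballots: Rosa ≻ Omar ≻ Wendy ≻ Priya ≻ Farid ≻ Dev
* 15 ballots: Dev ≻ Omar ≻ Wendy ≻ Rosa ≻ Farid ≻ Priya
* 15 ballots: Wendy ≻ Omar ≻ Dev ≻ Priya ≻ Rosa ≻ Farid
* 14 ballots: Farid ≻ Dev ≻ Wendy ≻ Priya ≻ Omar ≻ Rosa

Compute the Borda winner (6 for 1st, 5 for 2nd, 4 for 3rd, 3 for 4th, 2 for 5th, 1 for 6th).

Omar: 16×5 + 15×5 + 15×5 + 14×2 = 258
Wendy: 16×4 + 15×4 + 15×6 + 14×4 = 270
Farid: 16×2 + 15×2 + 15×1 + 14×6 = 161
Dev: 16×1 + 15×6 + 15×4 + 14×5 = 236
Priya: 16×3 + 15×1 + 15×3 + 14×3 = 150
Rosa: 16×6 + 15×3 + 15×2 + 14×1 = 185

Wendy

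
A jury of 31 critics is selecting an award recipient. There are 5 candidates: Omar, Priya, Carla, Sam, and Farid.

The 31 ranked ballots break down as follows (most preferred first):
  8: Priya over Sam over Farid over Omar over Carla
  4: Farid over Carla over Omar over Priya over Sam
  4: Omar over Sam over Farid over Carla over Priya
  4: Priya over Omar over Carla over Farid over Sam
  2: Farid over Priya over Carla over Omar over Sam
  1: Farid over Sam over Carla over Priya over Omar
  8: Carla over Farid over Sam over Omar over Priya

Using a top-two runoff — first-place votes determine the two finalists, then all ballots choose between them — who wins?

Carla

Round 1 first-place votes: Omar 4, Priya 12, Carla 8, Sam 0, Farid 7. Priya and Carla advance.
Runoff: Priya is ranked above Carla on 14 ballots, Carla above Priya on 17.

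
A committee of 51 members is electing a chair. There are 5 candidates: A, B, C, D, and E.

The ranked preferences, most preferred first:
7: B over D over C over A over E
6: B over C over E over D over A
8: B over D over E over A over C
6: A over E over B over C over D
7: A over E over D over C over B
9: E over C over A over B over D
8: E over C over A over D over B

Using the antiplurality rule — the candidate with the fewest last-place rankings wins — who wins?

A

Last-place votes: A 6, B 15, C 8, D 15, E 7.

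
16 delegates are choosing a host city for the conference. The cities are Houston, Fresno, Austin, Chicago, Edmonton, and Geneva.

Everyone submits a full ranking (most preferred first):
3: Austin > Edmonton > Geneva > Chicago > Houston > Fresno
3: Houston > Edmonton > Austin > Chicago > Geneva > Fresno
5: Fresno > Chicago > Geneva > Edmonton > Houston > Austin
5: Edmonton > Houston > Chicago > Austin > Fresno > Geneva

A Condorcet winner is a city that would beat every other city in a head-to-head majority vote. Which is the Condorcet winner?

Edmonton vs Houston: 13–3
Edmonton vs Fresno: 11–5
Edmonton vs Austin: 13–3
Edmonton vs Chicago: 11–5
Edmonton vs Geneva: 11–5
Edmonton beats every other city.

Edmonton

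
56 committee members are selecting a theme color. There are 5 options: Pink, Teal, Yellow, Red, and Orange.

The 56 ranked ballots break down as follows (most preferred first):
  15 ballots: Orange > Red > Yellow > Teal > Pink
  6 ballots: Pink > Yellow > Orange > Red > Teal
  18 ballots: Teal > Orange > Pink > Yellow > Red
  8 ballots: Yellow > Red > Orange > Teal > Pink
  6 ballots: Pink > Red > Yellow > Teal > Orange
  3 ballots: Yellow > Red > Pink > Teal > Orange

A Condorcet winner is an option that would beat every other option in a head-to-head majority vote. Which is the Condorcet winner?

Orange

Orange vs Pink: 41–15
Orange vs Teal: 29–27
Orange vs Yellow: 33–23
Orange vs Red: 39–17
Orange beats every other option.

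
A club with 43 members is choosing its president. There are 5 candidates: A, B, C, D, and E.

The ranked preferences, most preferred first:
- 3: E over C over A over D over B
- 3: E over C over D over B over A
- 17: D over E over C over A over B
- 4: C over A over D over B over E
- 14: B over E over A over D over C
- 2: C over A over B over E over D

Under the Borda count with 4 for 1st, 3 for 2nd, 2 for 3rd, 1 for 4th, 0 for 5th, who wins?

A: 3×2 + 3×0 + 17×1 + 4×3 + 14×2 + 2×3 = 69
B: 3×0 + 3×1 + 17×0 + 4×1 + 14×4 + 2×2 = 67
C: 3×3 + 3×3 + 17×2 + 4×4 + 14×0 + 2×4 = 76
D: 3×1 + 3×2 + 17×4 + 4×2 + 14×1 + 2×0 = 99
E: 3×4 + 3×4 + 17×3 + 4×0 + 14×3 + 2×1 = 119

E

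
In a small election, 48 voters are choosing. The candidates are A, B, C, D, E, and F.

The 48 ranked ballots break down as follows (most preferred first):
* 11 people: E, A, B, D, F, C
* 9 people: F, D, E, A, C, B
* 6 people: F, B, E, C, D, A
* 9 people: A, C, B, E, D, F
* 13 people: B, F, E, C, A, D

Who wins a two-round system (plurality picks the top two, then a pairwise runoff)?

B

Round 1 first-place votes: A 9, B 13, C 0, D 0, E 11, F 15. F and B advance.
Runoff: F is ranked above B on 15 ballots, B above F on 33.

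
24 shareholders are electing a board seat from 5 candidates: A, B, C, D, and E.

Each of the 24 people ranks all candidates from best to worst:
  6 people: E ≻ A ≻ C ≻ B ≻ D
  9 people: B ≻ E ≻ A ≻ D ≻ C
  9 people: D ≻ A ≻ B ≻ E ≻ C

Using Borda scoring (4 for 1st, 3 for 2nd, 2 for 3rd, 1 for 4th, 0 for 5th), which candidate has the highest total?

A: 6×3 + 9×2 + 9×3 = 63
B: 6×1 + 9×4 + 9×2 = 60
C: 6×2 + 9×0 + 9×0 = 12
D: 6×0 + 9×1 + 9×4 = 45
E: 6×4 + 9×3 + 9×1 = 60

A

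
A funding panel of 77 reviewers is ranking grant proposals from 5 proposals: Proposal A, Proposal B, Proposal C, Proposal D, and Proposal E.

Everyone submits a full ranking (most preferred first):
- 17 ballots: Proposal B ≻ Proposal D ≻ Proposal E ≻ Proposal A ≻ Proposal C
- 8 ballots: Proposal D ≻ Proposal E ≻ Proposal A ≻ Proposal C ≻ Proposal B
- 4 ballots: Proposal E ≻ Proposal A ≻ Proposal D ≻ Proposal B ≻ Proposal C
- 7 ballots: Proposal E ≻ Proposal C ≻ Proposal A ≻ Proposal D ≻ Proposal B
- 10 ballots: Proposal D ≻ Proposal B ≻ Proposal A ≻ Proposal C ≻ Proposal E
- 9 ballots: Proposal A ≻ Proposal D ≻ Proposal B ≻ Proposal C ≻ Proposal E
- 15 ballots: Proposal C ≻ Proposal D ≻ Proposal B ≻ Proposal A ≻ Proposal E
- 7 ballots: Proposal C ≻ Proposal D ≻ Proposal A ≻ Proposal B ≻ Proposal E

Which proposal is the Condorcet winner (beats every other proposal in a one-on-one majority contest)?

Proposal D

Proposal D vs Proposal A: 57–20
Proposal D vs Proposal B: 60–17
Proposal D vs Proposal C: 48–29
Proposal D vs Proposal E: 66–11
Proposal D beats every other proposal.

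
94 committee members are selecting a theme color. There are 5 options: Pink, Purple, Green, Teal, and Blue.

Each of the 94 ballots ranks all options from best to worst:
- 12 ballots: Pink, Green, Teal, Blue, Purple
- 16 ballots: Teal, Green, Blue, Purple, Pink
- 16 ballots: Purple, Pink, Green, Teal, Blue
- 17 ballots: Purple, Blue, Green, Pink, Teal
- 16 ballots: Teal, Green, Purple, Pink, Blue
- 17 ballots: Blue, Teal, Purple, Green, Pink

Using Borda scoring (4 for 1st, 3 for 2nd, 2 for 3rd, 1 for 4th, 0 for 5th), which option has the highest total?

Pink: 12×4 + 16×0 + 16×3 + 17×1 + 16×1 + 17×0 = 129
Purple: 12×0 + 16×1 + 16×4 + 17×4 + 16×2 + 17×2 = 214
Green: 12×3 + 16×3 + 16×2 + 17×2 + 16×3 + 17×1 = 215
Teal: 12×2 + 16×4 + 16×1 + 17×0 + 16×4 + 17×3 = 219
Blue: 12×1 + 16×2 + 16×0 + 17×3 + 16×0 + 17×4 = 163

Teal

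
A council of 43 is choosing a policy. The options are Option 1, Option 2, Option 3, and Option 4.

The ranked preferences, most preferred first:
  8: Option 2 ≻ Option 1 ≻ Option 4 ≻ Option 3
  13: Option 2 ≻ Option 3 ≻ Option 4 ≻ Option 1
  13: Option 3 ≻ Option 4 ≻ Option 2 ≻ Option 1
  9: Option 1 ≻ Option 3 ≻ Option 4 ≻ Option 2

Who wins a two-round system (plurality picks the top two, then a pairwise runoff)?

Round 1 first-place votes: Option 1 9, Option 2 21, Option 3 13, Option 4 0. Option 2 and Option 3 advance.
Runoff: Option 2 is ranked above Option 3 on 21 ballots, Option 3 above Option 2 on 22.

Option 3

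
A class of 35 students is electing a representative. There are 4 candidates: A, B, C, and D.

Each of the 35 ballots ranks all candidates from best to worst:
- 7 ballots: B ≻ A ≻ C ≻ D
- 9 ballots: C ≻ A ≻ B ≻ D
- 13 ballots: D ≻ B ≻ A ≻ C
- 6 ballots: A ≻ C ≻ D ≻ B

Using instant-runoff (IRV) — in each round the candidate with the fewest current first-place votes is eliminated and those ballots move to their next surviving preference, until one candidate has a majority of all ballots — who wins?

Round 1: A 6, B 7, C 9, D 13. A eliminated.
Round 2: B 7, C 15, D 13. B eliminated.
Round 3: C 22, D 13. C has a majority (≥18).

C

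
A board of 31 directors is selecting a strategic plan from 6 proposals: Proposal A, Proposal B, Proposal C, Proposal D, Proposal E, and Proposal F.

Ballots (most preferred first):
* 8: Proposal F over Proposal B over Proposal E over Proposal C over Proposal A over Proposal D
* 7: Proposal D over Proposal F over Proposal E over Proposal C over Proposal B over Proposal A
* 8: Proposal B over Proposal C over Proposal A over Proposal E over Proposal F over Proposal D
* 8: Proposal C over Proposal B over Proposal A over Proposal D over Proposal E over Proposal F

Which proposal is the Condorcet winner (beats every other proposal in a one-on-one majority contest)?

Proposal B

Proposal B vs Proposal A: 31–0
Proposal B vs Proposal C: 16–15
Proposal B vs Proposal D: 24–7
Proposal B vs Proposal E: 24–7
Proposal B vs Proposal F: 16–15
Proposal B beats every other proposal.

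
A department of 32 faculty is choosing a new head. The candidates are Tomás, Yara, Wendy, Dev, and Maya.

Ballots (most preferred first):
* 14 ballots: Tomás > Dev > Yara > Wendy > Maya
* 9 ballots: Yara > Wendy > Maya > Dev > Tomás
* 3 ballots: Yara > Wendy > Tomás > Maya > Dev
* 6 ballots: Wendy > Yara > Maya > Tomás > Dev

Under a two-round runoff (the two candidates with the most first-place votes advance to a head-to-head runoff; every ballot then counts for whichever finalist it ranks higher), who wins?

Yara

Round 1 first-place votes: Tomás 14, Yara 12, Wendy 6, Dev 0, Maya 0. Tomás and Yara advance.
Runoff: Tomás is ranked above Yara on 14 ballots, Yara above Tomás on 18.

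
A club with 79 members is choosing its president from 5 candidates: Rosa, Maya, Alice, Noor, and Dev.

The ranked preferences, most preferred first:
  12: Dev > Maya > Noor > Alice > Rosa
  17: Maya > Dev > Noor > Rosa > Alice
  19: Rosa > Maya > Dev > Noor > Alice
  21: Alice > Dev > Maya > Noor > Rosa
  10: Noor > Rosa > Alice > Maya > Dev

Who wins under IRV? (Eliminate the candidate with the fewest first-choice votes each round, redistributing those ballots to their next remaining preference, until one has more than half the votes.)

Round 1: Rosa 19, Maya 17, Alice 21, Noor 10, Dev 12. Noor eliminated.
Round 2: Rosa 29, Maya 17, Alice 21, Dev 12. Dev eliminated.
Round 3: Rosa 29, Maya 29, Alice 21. Alice eliminated.
Round 4: Rosa 29, Maya 50. Maya has a majority (≥40).

Maya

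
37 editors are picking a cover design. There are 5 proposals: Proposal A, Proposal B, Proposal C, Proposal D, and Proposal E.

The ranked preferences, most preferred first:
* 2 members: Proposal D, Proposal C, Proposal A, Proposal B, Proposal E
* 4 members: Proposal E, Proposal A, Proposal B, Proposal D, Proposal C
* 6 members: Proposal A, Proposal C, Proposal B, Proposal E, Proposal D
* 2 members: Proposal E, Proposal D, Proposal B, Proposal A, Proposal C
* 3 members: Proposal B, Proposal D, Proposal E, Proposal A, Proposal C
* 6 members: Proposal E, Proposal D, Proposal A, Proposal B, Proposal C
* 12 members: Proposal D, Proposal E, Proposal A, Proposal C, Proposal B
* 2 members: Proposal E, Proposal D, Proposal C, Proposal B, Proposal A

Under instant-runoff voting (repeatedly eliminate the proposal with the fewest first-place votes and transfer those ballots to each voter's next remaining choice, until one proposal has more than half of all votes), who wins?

Round 1: Proposal A 6, Proposal B 3, Proposal C 0, Proposal D 14, Proposal E 14. Proposal C eliminated.
Round 2: Proposal A 6, Proposal B 3, Proposal D 14, Proposal E 14. Proposal B eliminated.
Round 3: Proposal A 6, Proposal D 17, Proposal E 14. Proposal A eliminated.
Round 4: Proposal D 17, Proposal E 20. Proposal E has a majority (≥19).

Proposal E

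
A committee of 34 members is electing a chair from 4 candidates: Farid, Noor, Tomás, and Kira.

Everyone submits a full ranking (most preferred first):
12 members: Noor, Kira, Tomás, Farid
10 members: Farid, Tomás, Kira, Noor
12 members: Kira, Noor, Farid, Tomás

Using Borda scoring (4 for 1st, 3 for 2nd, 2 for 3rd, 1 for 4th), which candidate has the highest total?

Farid: 12×1 + 10×4 + 12×2 = 76
Noor: 12×4 + 10×1 + 12×3 = 94
Tomás: 12×2 + 10×3 + 12×1 = 66
Kira: 12×3 + 10×2 + 12×4 = 104

Kira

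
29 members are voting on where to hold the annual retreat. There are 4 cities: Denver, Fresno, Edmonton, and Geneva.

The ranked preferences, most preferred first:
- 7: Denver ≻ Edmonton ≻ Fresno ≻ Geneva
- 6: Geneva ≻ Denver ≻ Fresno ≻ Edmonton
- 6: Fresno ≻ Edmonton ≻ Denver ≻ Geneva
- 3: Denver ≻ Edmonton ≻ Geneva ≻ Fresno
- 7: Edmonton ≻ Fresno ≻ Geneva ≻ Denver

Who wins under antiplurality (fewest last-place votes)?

Last-place votes: Denver 7, Fresno 3, Edmonton 6, Geneva 13.

Fresno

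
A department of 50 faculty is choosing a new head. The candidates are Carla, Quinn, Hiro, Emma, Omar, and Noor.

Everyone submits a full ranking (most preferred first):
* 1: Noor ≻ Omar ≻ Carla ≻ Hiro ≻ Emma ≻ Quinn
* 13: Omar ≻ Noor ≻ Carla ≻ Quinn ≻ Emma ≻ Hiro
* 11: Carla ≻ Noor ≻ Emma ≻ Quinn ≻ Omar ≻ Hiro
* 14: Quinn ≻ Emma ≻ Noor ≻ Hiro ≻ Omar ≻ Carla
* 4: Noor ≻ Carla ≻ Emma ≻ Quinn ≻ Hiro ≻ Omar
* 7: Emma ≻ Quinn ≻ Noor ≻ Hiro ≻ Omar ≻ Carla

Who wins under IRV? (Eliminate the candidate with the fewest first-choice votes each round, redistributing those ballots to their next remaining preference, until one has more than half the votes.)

Carla

Round 1: Carla 11, Quinn 14, Hiro 0, Emma 7, Omar 13, Noor 5. Hiro eliminated.
Round 2: Carla 11, Quinn 14, Emma 7, Omar 13, Noor 5. Noor eliminated.
Round 3: Carla 15, Quinn 14, Emma 7, Omar 14. Emma eliminated.
Round 4: Carla 15, Quinn 21, Omar 14. Omar eliminated.
Round 5: Carla 29, Quinn 21. Carla has a majority (≥26).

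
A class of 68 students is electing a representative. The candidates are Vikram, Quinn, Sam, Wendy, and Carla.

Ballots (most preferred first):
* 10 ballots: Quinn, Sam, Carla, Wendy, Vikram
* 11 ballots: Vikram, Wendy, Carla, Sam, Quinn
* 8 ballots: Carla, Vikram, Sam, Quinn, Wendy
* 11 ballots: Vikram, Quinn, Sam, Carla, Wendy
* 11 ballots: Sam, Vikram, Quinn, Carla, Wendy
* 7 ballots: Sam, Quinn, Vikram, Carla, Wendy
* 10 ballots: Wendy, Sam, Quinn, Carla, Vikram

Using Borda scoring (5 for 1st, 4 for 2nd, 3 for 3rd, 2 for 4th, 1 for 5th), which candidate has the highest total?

Sam

Vikram: 10×1 + 11×5 + 8×4 + 11×5 + 11×4 + 7×3 + 10×1 = 227
Quinn: 10×5 + 11×1 + 8×2 + 11×4 + 11×3 + 7×4 + 10×3 = 212
Sam: 10×4 + 11×2 + 8×3 + 11×3 + 11×5 + 7×5 + 10×4 = 249
Wendy: 10×2 + 11×4 + 8×1 + 11×1 + 11×1 + 7×1 + 10×5 = 151
Carla: 10×3 + 11×3 + 8×5 + 11×2 + 11×2 + 7×2 + 10×2 = 181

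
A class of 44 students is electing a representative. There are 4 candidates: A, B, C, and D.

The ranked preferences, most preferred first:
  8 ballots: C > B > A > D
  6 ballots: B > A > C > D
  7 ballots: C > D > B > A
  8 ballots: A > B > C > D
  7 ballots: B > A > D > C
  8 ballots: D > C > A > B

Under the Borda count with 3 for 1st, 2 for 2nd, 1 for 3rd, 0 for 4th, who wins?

A: 8×1 + 6×2 + 7×0 + 8×3 + 7×2 + 8×1 = 66
B: 8×2 + 6×3 + 7×1 + 8×2 + 7×3 + 8×0 = 78
C: 8×3 + 6×1 + 7×3 + 8×1 + 7×0 + 8×2 = 75
D: 8×0 + 6×0 + 7×2 + 8×0 + 7×1 + 8×3 = 45

B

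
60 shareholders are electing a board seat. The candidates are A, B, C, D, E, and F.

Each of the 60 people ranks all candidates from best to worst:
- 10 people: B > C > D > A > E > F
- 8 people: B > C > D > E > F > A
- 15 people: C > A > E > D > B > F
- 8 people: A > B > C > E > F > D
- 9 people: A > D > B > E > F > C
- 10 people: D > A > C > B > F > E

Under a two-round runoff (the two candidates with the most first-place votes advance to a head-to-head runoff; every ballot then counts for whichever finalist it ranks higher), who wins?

Round 1 first-place votes: A 17, B 18, C 15, D 10, E 0, F 0. B and A advance.
Runoff: B is ranked above A on 18 ballots, A above B on 42.

A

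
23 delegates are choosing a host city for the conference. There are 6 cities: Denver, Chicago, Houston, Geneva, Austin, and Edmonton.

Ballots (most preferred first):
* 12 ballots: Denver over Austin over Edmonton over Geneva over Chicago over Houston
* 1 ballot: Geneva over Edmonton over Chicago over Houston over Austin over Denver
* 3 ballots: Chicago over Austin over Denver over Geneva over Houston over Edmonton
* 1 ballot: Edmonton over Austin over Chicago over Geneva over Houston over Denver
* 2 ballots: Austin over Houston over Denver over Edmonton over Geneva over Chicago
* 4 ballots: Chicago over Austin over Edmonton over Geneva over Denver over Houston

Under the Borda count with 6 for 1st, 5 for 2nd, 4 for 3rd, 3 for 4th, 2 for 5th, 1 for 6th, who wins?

Denver: 12×6 + 1×1 + 3×4 + 1×1 + 2×4 + 4×2 = 102
Chicago: 12×2 + 1×4 + 3×6 + 1×4 + 2×1 + 4×6 = 76
Houston: 12×1 + 1×3 + 3×2 + 1×2 + 2×5 + 4×1 = 37
Geneva: 12×3 + 1×6 + 3×3 + 1×3 + 2×2 + 4×3 = 70
Austin: 12×5 + 1×2 + 3×5 + 1×5 + 2×6 + 4×5 = 114
Edmonton: 12×4 + 1×5 + 3×1 + 1×6 + 2×3 + 4×4 = 84

Austin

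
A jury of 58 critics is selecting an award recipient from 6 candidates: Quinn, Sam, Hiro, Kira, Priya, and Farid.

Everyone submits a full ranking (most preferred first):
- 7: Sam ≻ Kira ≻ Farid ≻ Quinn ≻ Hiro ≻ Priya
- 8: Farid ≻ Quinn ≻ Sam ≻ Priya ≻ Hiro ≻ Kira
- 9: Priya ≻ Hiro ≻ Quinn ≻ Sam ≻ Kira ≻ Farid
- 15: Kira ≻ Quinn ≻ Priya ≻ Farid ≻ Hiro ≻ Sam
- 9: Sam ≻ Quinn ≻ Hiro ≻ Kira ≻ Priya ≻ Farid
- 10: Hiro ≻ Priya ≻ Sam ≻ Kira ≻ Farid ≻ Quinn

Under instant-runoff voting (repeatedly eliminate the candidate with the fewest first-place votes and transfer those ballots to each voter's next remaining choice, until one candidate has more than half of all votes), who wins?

Hiro

Round 1: Quinn 0, Sam 16, Hiro 10, Kira 15, Priya 9, Farid 8. Quinn eliminated.
Round 2: Sam 16, Hiro 10, Kira 15, Priya 9, Farid 8. Farid eliminated.
Round 3: Sam 24, Hiro 10, Kira 15, Priya 9. Priya eliminated.
Round 4: Sam 24, Hiro 19, Kira 15. Kira eliminated.
Round 5: Sam 24, Hiro 34. Hiro has a majority (≥30).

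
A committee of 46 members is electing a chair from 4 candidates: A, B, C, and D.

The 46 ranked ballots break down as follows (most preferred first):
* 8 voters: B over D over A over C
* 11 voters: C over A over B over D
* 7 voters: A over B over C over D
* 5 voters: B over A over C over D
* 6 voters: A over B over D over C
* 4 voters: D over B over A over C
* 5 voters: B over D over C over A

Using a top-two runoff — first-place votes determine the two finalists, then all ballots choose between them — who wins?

A

Round 1 first-place votes: A 13, B 18, C 11, D 4. B and A advance.
Runoff: B is ranked above A on 22 ballots, A above B on 24.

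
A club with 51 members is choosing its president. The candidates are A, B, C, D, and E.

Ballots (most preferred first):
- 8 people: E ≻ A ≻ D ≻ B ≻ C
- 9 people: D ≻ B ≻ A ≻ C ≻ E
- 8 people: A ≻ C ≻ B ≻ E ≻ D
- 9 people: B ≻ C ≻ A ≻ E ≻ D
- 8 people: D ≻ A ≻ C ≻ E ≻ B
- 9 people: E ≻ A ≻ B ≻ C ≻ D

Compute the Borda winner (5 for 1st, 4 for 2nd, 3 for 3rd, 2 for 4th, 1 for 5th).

A: 8×4 + 9×3 + 8×5 + 9×3 + 8×4 + 9×4 = 194
B: 8×2 + 9×4 + 8×3 + 9×5 + 8×1 + 9×3 = 156
C: 8×1 + 9×2 + 8×4 + 9×4 + 8×3 + 9×2 = 136
D: 8×3 + 9×5 + 8×1 + 9×1 + 8×5 + 9×1 = 135
E: 8×5 + 9×1 + 8×2 + 9×2 + 8×2 + 9×5 = 144

A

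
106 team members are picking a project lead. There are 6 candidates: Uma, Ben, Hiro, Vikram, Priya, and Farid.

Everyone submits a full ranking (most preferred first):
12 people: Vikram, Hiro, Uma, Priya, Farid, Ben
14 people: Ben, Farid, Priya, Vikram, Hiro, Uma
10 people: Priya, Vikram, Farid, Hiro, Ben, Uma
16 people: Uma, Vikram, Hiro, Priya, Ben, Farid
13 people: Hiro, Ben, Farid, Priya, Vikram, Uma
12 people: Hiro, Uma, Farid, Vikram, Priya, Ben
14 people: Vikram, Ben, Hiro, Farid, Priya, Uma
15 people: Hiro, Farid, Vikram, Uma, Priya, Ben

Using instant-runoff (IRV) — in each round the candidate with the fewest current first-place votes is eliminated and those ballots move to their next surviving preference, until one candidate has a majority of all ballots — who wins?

Round 1: Uma 16, Ben 14, Hiro 40, Vikram 26, Priya 10, Farid 0. Farid eliminated.
Round 2: Uma 16, Ben 14, Hiro 40, Vikram 26, Priya 10. Priya eliminated.
Round 3: Uma 16, Ben 14, Hiro 40, Vikram 36. Ben eliminated.
Round 4: Uma 16, Hiro 40, Vikram 50. Uma eliminated.
Round 5: Hiro 40, Vikram 66. Vikram has a majority (≥54).

Vikram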